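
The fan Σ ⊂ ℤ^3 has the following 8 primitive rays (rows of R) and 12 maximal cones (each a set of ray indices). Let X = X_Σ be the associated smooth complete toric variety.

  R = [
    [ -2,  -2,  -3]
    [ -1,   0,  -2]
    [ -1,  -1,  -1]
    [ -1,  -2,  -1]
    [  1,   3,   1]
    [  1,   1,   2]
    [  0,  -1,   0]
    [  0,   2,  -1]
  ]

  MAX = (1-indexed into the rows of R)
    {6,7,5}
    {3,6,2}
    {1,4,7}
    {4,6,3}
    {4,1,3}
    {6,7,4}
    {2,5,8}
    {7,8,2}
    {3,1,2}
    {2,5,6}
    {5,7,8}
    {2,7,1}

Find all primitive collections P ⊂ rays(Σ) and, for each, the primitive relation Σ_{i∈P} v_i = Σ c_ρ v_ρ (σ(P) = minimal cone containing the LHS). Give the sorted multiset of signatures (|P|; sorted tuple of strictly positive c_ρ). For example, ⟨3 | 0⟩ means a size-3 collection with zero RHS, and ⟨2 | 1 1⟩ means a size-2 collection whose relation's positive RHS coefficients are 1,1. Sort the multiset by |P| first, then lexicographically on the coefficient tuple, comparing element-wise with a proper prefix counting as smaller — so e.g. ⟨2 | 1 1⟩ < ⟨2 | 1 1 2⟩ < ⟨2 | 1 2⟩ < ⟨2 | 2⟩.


Minimal non-faces — 12 found among 8 rays, 12 max cones:

  P = {1,6}:  v_{1} + v_{6} = v_{3}  →  sig = ⟨2 | 1⟩
  P = {2,4}:  v_{2} + v_{4} = v_{1}  →  sig = ⟨2 | 1⟩
  P = {3,7}:  v_{3} + v_{7} = v_{4}  →  sig = ⟨2 | 1⟩
  P = {4,8}:  v_{4} + v_{8} = v_{2}  →  sig = ⟨2 | 1⟩
  P = {6,8}:  v_{6} + v_{8} = v_{5}  →  sig = ⟨2 | 1⟩
  P = {4,5}:  v_{4} + v_{5} = v_{2} + v_{6}  →  sig = ⟨2 | 1 1⟩
  P = {1,5}:  v_{1} + v_{5} = 2·v_{2} + v_{6}  →  sig = ⟨2 | 1 2⟩
  P = {3,8}:  v_{3} + v_{8} = 2·v_{2} + v_{6}  →  sig = ⟨2 | 1 2⟩
  P = {1,8}:  v_{1} + v_{8} = 2·v_{2}  →  sig = ⟨2 | 2⟩
  P = {3,5}:  v_{3} + v_{5} = 2·v_{2} + 2·v_{6}  →  sig = ⟨2 | 2 2⟩
  P = {2,6,7}:  v_{2} + v_{6} + v_{7} = 0  →  sig = ⟨3 | 0⟩
  P = {2,5,7}:  v_{2} + v_{5} + v_{7} = v_{8}  →  sig = ⟨3 | 1⟩

Hence PRS(X_Σ) =
[⟨2 | 1⟩, ⟨2 | 1⟩, ⟨2 | 1⟩, ⟨2 | 1⟩, ⟨2 | 1⟩, ⟨2 | 1 1⟩, ⟨2 | 1 2⟩, ⟨2 | 1 2⟩, ⟨2 | 2⟩, ⟨2 | 2 2⟩, ⟨3 | 0⟩, ⟨3 | 1⟩]


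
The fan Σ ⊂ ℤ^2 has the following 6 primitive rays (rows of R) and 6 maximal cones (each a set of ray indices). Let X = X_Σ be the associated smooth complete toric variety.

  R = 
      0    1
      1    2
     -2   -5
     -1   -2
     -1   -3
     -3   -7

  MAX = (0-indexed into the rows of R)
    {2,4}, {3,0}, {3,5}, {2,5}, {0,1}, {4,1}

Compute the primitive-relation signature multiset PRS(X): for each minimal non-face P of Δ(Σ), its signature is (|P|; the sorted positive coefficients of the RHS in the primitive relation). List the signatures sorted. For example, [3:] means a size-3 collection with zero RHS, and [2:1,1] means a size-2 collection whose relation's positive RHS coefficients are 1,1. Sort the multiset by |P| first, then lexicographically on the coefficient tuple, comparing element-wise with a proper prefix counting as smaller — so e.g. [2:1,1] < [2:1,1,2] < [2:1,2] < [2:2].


Σ has 9 primitive collections:

  {1,3}:  v_{1} + v_{3} = 0  so sig = [2:]
  {0,4}:  v_{0} + v_{4} = v_{3}  so sig = [2:1]
  {1,2}:  v_{1} + v_{2} = v_{4}  so sig = [2:1]
  {1,5}:  v_{1} + v_{5} = v_{2}  so sig = [2:1]
  {2,3}:  v_{2} + v_{3} = v_{5}  so sig = [2:1]
  {3,4}:  v_{3} + v_{4} = v_{2}  so sig = [2:1]
  {0,2}:  v_{0} + v_{2} = 2·v_{3}  so sig = [2:2]
  {4,5}:  v_{4} + v_{5} = 2·v_{2}  so sig = [2:2]
  {0,5}:  v_{0} + v_{5} = 3·v_{3}  so sig = [2:3]

Sorted signature multiset PRS(X):
    |P|=2: 9 collections, coeffs (), (1), (1), (1), (1), (1), (2), (2), (3)


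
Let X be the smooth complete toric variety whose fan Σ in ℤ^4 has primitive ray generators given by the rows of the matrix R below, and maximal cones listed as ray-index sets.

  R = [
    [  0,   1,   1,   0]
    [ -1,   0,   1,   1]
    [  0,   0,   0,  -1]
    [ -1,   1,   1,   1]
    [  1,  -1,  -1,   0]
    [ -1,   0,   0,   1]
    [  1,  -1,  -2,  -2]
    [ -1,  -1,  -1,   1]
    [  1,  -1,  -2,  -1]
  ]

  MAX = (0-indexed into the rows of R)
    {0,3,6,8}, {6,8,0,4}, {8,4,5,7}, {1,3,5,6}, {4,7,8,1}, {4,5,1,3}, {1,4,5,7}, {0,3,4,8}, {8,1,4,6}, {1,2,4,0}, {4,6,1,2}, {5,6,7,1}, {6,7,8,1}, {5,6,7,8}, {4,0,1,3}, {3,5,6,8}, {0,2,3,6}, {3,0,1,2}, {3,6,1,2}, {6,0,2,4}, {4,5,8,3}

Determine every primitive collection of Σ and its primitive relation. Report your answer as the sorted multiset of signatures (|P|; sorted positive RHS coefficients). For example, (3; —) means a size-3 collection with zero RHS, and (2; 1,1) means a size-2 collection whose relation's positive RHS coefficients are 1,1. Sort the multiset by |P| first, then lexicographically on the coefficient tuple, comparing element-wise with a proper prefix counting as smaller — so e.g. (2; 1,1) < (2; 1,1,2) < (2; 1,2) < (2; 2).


14 collections generate NE(X_Σ); each relation:

  P = {0,5}:  v_{0} + v_{5} = v_{3}  ⇒ sig = (2; 1)
  P = {0,7}:  v_{0} + v_{7} = v_{5}  ⇒ sig = (2; 1)
  P = {2,8}:  v_{2} + v_{8} = v_{6}  ⇒ sig = (2; 1)
  P = {2,5}:  v_{2} + v_{5} = v_{1} + v_{3} + v_{6}  ⇒ sig = (2; 1,1,1)
  P = {2,7}:  v_{2} + v_{7} = v_{1} + v_{5} + v_{6}  ⇒ sig = (2; 1,1,1)
  P = {3,7}:  v_{3} + v_{7} = 2·v_{5}  ⇒ sig = (2; 2)
  P = {0,1,8}:  v_{0} + v_{1} + v_{8} = 0  ⇒ sig = (3; —)
  P = {2,3,4}:  v_{2} + v_{3} + v_{4} = 0  ⇒ sig = (3; —)
  P = {0,1,6}:  v_{0} + v_{1} + v_{6} = v_{2}  ⇒ sig = (3; 1)
  P = {1,3,8}:  v_{1} + v_{3} + v_{8} = v_{5}  ⇒ sig = (3; 1)
  P = {1,5,8}:  v_{1} + v_{5} + v_{8} = v_{7}  ⇒ sig = (3; 1)
  P = {3,4,6}:  v_{3} + v_{4} + v_{6} = v_{8}  ⇒ sig = (3; 1)
  P = {4,5,6}:  v_{4} + v_{5} + v_{6} = v_{1} + 2·v_{8}  ⇒ sig = (3; 1,2)
  P = {4,6,7}:  v_{4} + v_{6} + v_{7} = 2·v_{1} + 3·v_{8}  ⇒ sig = (3; 2,3)

Hence PRS(X_Σ) =
    |P|=2: 6 collections, coeffs (1), (1), (1), (1,1,1), (1,1,1), (2)
    |P|=3: 8 collections, coeffs (), (), (1), (1), (1), (1), (1,2), (2,3)


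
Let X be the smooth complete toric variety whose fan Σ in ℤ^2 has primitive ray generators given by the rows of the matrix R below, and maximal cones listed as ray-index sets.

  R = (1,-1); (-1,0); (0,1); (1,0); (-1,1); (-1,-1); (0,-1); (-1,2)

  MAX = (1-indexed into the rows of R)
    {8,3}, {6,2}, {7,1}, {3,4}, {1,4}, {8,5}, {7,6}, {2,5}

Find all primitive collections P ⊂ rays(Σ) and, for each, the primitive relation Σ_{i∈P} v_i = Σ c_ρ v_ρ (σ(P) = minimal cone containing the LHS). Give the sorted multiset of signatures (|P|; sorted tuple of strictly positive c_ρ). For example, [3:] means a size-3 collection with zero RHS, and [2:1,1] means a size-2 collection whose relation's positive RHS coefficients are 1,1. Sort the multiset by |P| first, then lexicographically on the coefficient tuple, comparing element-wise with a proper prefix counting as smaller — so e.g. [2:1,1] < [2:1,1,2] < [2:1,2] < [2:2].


|primitive collections| = 20. Relations:

  P={1,5}:  v_{1} + v_{5} = 0  →  sig = [2:]
  P={2,4}:  v_{2} + v_{4} = 0  →  sig = [2:]
  P={3,7}:  v_{3} + v_{7} = 0  →  sig = [2:]
  P={1,2}:  v_{1} + v_{2} = v_{7}  →  sig = [2:1]
  P={1,3}:  v_{1} + v_{3} = v_{4}  →  sig = [2:1]
  P={1,8}:  v_{1} + v_{8} = v_{3}  →  sig = [2:1]
  P={2,3}:  v_{2} + v_{3} = v_{5}  →  sig = [2:1]
  P={2,7}:  v_{2} + v_{7} = v_{6}  →  sig = [2:1]
  P={3,5}:  v_{3} + v_{5} = v_{8}  →  sig = [2:1]
  P={3,6}:  v_{3} + v_{6} = v_{2}  →  sig = [2:1]
  P={4,5}:  v_{4} + v_{5} = v_{3}  →  sig = [2:1]
  P={4,6}:  v_{4} + v_{6} = v_{7}  →  sig = [2:1]
  P={4,7}:  v_{4} + v_{7} = v_{1}  →  sig = [2:1]
  P={5,7}:  v_{5} + v_{7} = v_{2}  →  sig = [2:1]
  P={7,8}:  v_{7} + v_{8} = v_{5}  →  sig = [2:1]
  P={6,8}:  v_{6} + v_{8} = v_{2} + v_{5}  →  sig = [2:1,1]
  P={1,6}:  v_{1} + v_{6} = 2·v_{7}  →  sig = [2:2]
  P={2,8}:  v_{2} + v_{8} = 2·v_{5}  →  sig = [2:2]
  P={4,8}:  v_{4} + v_{8} = 2·v_{3}  →  sig = [2:2]
  P={5,6}:  v_{5} + v_{6} = 2·v_{2}  →  sig = [2:2]

so the primitive-relation signature multiset is
[[2:], [2:], [2:], [2:1], [2:1], [2:1], [2:1], [2:1], [2:1], [2:1], [2:1], [2:1], [2:1], [2:1], [2:1], [2:1,1], [2:2], [2:2], [2:2], [2:2]]


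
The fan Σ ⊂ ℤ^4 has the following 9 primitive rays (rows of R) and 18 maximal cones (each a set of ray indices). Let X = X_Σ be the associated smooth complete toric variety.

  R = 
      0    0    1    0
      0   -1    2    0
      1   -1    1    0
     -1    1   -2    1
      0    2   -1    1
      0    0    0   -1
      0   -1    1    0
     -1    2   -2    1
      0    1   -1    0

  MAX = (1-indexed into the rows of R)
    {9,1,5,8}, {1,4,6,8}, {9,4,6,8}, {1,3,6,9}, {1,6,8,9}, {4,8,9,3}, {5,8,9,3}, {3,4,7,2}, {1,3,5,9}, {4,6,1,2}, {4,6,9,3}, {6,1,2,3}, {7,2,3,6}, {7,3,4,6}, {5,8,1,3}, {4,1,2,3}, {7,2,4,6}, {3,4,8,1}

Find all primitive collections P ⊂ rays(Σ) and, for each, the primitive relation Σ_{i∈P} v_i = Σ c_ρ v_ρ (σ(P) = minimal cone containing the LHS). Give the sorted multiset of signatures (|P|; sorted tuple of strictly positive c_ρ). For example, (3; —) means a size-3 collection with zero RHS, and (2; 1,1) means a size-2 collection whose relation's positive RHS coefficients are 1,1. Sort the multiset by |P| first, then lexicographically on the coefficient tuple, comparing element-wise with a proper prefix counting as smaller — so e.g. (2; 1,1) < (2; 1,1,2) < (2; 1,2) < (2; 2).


Δ(Σ) — 9 vertices, 14 min non-faces:

  P = {7,9}:  v_{7} + v_{9} = 0  ⟹  sig = (2; —)
  P = {1,7}:  v_{1} + v_{7} = v_{2}  ⟹  sig = (2; 1)
  P = {2,9}:  v_{2} + v_{9} = v_{1}  ⟹  sig = (2; 1)
  P = {7,8}:  v_{7} + v_{8} = v_{1} + v_{4}  ⟹  sig = (2; 1,1)
  P = {5,7}:  v_{5} + v_{7} = v_{1} + v_{3} + v_{8}  ⟹  sig = (2; 1,1,1)
  P = {2,5}:  v_{2} + v_{5} = 2·v_{1} + v_{3} + v_{8}  ⟹  sig = (2; 1,1,2)
  P = {2,8}:  v_{2} + v_{8} = 2·v_{1} + v_{4}  ⟹  sig = (2; 1,2)
  P = {4,5}:  v_{4} + v_{5} = v_{3} + 2·v_{8}  ⟹  sig = (2; 1,2)
  P = {5,6}:  v_{5} + v_{6} = v_{1} + 2·v_{9}  ⟹  sig = (2; 1,2)
  P = {1,4,9}:  v_{1} + v_{4} + v_{9} = v_{8}  ⟹  sig = (3; 1)
  P = {3,6,8}:  v_{3} + v_{6} + v_{8} = v_{9}  ⟹  sig = (3; 1)
  P = {1,3,4,6}:  v_{1} + v_{3} + v_{4} + v_{6} = 0  ⟹  sig = (4; —)
  P = {1,3,8,9}:  v_{1} + v_{3} + v_{8} + v_{9} = v_{5}  ⟹  sig = (4; 1)
  P = {2,3,4,6}:  v_{2} + v_{3} + v_{4} + v_{6} = v_{7}  ⟹  sig = (4; 1)

Sorted signature multiset PRS(X):
{ (2; —),  (2; 1) ×2,  (2; 1,1),  (2; 1,1,1),  (2; 1,1,2),  (2; 1,2) ×3,  (3; 1) ×2,  (4; —),  (4; 1) ×2 }


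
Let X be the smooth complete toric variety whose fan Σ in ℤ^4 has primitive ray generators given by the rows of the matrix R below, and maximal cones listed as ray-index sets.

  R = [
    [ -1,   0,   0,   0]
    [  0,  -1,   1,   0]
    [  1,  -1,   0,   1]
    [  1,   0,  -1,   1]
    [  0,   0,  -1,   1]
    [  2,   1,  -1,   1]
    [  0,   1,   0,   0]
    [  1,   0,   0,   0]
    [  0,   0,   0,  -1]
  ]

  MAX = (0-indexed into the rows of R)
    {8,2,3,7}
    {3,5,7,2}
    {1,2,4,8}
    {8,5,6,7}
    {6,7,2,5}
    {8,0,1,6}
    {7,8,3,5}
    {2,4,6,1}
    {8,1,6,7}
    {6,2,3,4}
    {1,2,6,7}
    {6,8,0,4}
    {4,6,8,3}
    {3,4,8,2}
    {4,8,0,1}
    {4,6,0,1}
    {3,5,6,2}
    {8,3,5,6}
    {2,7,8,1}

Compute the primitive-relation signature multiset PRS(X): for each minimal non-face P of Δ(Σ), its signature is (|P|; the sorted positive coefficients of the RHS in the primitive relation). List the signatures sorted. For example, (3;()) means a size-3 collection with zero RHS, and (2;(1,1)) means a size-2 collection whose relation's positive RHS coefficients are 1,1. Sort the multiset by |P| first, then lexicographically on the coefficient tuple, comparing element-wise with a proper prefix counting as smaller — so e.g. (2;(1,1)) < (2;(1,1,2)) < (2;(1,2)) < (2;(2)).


Δ(Σ) — 9 vertices, 12 min non-faces:

  P={0,7}:  v_{0} + v_{7} = 0  ⟹  sig = (2;())
  P={0,3}:  v_{0} + v_{3} = v_{4}  ⟹  sig = (2;(1))
  P={1,3}:  v_{1} + v_{3} = v_{2}  ⟹  sig = (2;(1))
  P={4,7}:  v_{4} + v_{7} = v_{3}  ⟹  sig = (2;(1))
  P={0,2}:  v_{0} + v_{2} = v_{1} + v_{4}  ⟹  sig = (2;(1,1))
  P={0,5}:  v_{0} + v_{5} = v_{3} + v_{6}  ⟹  sig = (2;(1,1))
  P={1,5}:  v_{1} + v_{5} = v_{2} + v_{6} + v_{7}  ⟹  sig = (2;(1,1,1))
  P={4,5}:  v_{4} + v_{5} = 2·v_{3} + v_{6}  ⟹  sig = (2;(1,2))
  P={2,6,8}:  v_{2} + v_{6} + v_{8} = v_{7}  ⟹  sig = (3;(1))
  P={3,6,7}:  v_{3} + v_{6} + v_{7} = v_{5}  ⟹  sig = (3;(1))
  P={2,5,8}:  v_{2} + v_{5} + v_{8} = v_{3} + 2·v_{7}  ⟹  sig = (3;(1,2))
  P={1,4,6,8}:  v_{1} + v_{4} + v_{6} + v_{8} = 0  ⟹  sig = (4;())

Hence PRS(X_Σ) =
    |P|=2: 8 collections, coeffs (), (1), (1), (1), (1,1), (1,1), (1,1,1), (1,2)
    |P|=3: 3 collections, coeffs (1), (1), (1,2)
    |P|=4: 1 collection, coeffs ()


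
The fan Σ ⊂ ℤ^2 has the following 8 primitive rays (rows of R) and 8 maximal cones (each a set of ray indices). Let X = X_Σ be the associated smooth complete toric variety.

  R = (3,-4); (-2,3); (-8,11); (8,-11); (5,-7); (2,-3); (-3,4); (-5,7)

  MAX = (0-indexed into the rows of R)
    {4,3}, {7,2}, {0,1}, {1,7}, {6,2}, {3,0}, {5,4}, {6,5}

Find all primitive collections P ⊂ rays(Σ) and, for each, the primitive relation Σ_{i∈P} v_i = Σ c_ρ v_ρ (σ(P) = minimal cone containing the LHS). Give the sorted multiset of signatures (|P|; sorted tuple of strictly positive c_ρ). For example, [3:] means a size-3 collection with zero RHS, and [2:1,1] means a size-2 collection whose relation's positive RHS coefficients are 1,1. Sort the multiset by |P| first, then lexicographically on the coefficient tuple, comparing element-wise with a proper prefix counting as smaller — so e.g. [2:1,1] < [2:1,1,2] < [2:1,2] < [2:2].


The 20 primitive collections of Σ (r=8, n=2):

  P={0,6}:  v_{0} + v_{6} = 0  ⟹  sig = [2:]
  P={1,5}:  v_{1} + v_{5} = 0  ⟹  sig = [2:]
  P={2,3}:  v_{2} + v_{3} = 0  ⟹  sig = [2:]
  P={4,7}:  v_{4} + v_{7} = 0  ⟹  sig = [2:]
  P={0,2}:  v_{0} + v_{2} = v_{7}  ⟹  sig = [2:1]
  P={0,4}:  v_{0} + v_{4} = v_{3}  ⟹  sig = [2:1]
  P={0,5}:  v_{0} + v_{5} = v_{4}  ⟹  sig = [2:1]
  P={0,7}:  v_{0} + v_{7} = v_{1}  ⟹  sig = [2:1]
  P={1,4}:  v_{1} + v_{4} = v_{0}  ⟹  sig = [2:1]
  P={1,6}:  v_{1} + v_{6} = v_{7}  ⟹  sig = [2:1]
  P={2,4}:  v_{2} + v_{4} = v_{6}  ⟹  sig = [2:1]
  P={3,6}:  v_{3} + v_{6} = v_{4}  ⟹  sig = [2:1]
  P={3,7}:  v_{3} + v_{7} = v_{0}  ⟹  sig = [2:1]
  P={4,6}:  v_{4} + v_{6} = v_{5}  ⟹  sig = [2:1]
  P={5,7}:  v_{5} + v_{7} = v_{6}  ⟹  sig = [2:1]
  P={6,7}:  v_{6} + v_{7} = v_{2}  ⟹  sig = [2:1]
  P={1,2}:  v_{1} + v_{2} = 2·v_{7}  ⟹  sig = [2:2]
  P={1,3}:  v_{1} + v_{3} = 2·v_{0}  ⟹  sig = [2:2]
  P={2,5}:  v_{2} + v_{5} = 2·v_{6}  ⟹  sig = [2:2]
  P={3,5}:  v_{3} + v_{5} = 2·v_{4}  ⟹  sig = [2:2]

so the primitive-relation signature multiset is
[[2:], [2:], [2:], [2:], [2:1], [2:1], [2:1], [2:1], [2:1], [2:1], [2:1], [2:1], [2:1], [2:1], [2:1], [2:1], [2:2], [2:2], [2:2], [2:2]]


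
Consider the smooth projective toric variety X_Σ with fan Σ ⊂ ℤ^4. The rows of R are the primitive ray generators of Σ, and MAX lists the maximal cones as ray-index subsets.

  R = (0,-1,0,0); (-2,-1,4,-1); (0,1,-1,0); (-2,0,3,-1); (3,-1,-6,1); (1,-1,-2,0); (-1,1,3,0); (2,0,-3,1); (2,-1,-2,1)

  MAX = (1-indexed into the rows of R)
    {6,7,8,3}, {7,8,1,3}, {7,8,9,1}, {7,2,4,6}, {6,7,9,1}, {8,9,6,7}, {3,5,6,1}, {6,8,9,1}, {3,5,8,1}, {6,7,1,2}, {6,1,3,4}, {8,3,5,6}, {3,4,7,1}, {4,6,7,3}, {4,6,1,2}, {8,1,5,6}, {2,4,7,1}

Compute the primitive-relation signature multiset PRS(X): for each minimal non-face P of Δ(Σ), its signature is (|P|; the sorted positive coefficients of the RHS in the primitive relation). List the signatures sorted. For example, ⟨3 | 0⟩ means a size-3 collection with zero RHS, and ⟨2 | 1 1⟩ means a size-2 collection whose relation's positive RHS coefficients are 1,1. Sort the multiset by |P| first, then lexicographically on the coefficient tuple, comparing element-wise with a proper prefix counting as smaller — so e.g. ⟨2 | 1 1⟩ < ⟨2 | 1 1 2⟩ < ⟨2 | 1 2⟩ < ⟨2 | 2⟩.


Primitive collections (14):

  P={4,8}:  v_{4} + v_{8} = 0  ⟹  sig = ⟨2 | 0⟩
  P={2,3}:  v_{2} + v_{3} = v_{4}  ⟹  sig = ⟨2 | 1⟩
  P={3,9}:  v_{3} + v_{9} = v_{8}  ⟹  sig = ⟨2 | 1⟩
  P={5,7}:  v_{5} + v_{7} = v_{8}  ⟹  sig = ⟨2 | 1⟩
  P={2,5}:  v_{2} + v_{5} = v_{1} + v_{6}  ⟹  sig = ⟨2 | 1 1⟩
  P={2,8}:  v_{2} + v_{8} = v_{1} + v_{6} + v_{7}  ⟹  sig = ⟨2 | 1 1 1⟩
  P={4,5}:  v_{4} + v_{5} = v_{1} + v_{3} + v_{6}  ⟹  sig = ⟨2 | 1 1 1⟩
  P={4,9}:  v_{4} + v_{9} = v_{1} + v_{6} + v_{7}  ⟹  sig = ⟨2 | 1 1 1⟩
  P={5,9}:  v_{5} + v_{9} = v_{1} + v_{6} + 2·v_{8}  ⟹  sig = ⟨2 | 1 1 2⟩
  P={2,9}:  v_{2} + v_{9} = 2·v_{1} + 2·v_{6} + 2·v_{7}  ⟹  sig = ⟨2 | 2 2 2⟩
  P={1,3,6,7}:  v_{1} + v_{3} + v_{6} + v_{7} = 0  ⟹  sig = ⟨4 | 0⟩
  P={1,3,6,8}:  v_{1} + v_{3} + v_{6} + v_{8} = v_{5}  ⟹  sig = ⟨4 | 1⟩
  P={1,4,6,7}:  v_{1} + v_{4} + v_{6} + v_{7} = v_{2}  ⟹  sig = ⟨4 | 1⟩
  P={1,6,7,8}:  v_{1} + v_{6} + v_{7} + v_{8} = v_{9}  ⟹  sig = ⟨4 | 1⟩

Signatures (|P|; sorted positive RHS coefficients), sorted:
    ⟨2 | 0⟩
    ⟨2 | 1⟩
    ⟨2 | 1⟩
    ⟨2 | 1⟩
    ⟨2 | 1 1⟩
    ⟨2 | 1 1 1⟩
    ⟨2 | 1 1 1⟩
    ⟨2 | 1 1 1⟩
    ⟨2 | 1 1 2⟩
    ⟨2 | 2 2 2⟩
    ⟨4 | 0⟩
    ⟨4 | 1⟩
    ⟨4 | 1⟩
    ⟨4 | 1⟩


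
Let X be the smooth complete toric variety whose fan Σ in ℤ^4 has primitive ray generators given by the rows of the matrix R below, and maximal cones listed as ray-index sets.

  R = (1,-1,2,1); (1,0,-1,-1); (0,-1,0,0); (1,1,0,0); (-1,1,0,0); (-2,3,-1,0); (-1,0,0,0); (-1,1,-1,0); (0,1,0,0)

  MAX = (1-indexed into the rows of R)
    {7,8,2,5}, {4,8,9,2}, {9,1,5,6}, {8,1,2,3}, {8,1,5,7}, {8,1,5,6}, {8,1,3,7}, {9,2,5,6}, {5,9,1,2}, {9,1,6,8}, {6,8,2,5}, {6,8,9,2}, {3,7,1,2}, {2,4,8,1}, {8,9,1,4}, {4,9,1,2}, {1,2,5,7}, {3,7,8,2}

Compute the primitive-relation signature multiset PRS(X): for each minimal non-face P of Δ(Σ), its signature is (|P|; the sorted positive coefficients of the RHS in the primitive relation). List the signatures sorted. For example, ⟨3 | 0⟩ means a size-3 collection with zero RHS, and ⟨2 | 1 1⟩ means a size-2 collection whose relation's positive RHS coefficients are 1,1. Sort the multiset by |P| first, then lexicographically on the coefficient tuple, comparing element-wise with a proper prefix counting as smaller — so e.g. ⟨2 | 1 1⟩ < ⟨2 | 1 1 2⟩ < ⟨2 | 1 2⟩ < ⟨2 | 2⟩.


Minimal non-faces — 14 found among 9 rays, 18 max cones:

  P={3,9}:  v_{3} + v_{9} = 0  →  sig = ⟨2 | 0⟩
  P={3,5}:  v_{3} + v_{5} = v_{7}  →  sig = ⟨2 | 1⟩
  P={4,7}:  v_{4} + v_{7} = v_{9}  →  sig = ⟨2 | 1⟩
  P={7,9}:  v_{7} + v_{9} = v_{5}  →  sig = ⟨2 | 1⟩
  P={3,6}:  v_{3} + v_{6} = v_{5} + v_{8}  →  sig = ⟨2 | 1 1⟩
  P={3,4}:  v_{3} + v_{4} = v_{1} + v_{2} + v_{8}  →  sig = ⟨2 | 1 1 1⟩
  P={6,7}:  v_{6} + v_{7} = 2·v_{5} + v_{8}  →  sig = ⟨2 | 1 2⟩
  P={4,6}:  v_{4} + v_{6} = v_{8} + 3·v_{9}  →  sig = ⟨2 | 1 3⟩
  P={4,5}:  v_{4} + v_{5} = 2·v_{9}  →  sig = ⟨2 | 2⟩
  P={5,8,9}:  v_{5} + v_{8} + v_{9} = v_{6}  →  sig = ⟨3 | 1⟩
  P={1,2,6}:  v_{1} + v_{2} + v_{6} = 2·v_{9}  →  sig = ⟨3 | 2⟩
  P={1,2,7,8}:  v_{1} + v_{2} + v_{7} + v_{8} = 0  →  sig = ⟨4 | 0⟩
  P={1,2,5,8}:  v_{1} + v_{2} + v_{5} + v_{8} = v_{9}  →  sig = ⟨4 | 1⟩
  P={1,2,8,9}:  v_{1} + v_{2} + v_{8} + v_{9} = v_{4}  →  sig = ⟨4 | 1⟩

so the primitive-relation signature multiset is
    |P|=2: 9 collections, coeffs (), (1), (1), (1), (1,1), (1,1,1), (1,2), (1,3), (2)
    |P|=3: 2 collections, coeffs (1), (2)
    |P|=4: 3 collections, coeffs (), (1), (1)


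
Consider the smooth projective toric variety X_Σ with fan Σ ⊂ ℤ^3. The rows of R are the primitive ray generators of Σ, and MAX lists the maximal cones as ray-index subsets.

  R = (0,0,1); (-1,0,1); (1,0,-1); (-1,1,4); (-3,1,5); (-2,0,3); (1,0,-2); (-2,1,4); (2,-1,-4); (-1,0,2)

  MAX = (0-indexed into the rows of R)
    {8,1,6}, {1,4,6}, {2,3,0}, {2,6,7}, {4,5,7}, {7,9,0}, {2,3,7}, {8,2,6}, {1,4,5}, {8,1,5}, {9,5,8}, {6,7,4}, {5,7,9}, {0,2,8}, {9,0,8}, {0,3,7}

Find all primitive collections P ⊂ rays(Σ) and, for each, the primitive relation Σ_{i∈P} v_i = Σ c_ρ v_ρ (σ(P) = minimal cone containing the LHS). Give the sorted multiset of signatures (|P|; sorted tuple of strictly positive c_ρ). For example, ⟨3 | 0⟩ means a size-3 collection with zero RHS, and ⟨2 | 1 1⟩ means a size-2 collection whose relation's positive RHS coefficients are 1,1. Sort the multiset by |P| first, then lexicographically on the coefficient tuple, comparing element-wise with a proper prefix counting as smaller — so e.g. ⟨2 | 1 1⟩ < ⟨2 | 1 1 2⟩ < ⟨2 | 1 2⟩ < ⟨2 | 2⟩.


The 22 primitive collections of Σ (r=10, n=3):

  • {1,2}:  v_{1} + v_{2} = 0  so sig = ⟨2 | 0⟩
  • {6,9}:  v_{6} + v_{9} = 0  so sig = ⟨2 | 0⟩
  • {7,8}:  v_{7} + v_{8} = 0  so sig = ⟨2 | 0⟩
  • {0,1}:  v_{0} + v_{1} = v_{9}  so sig = ⟨2 | 1⟩
  • {0,6}:  v_{0} + v_{6} = v_{2}  so sig = ⟨2 | 1⟩
  • {1,7}:  v_{1} + v_{7} = v_{4}  so sig = ⟨2 | 1⟩
  • {1,9}:  v_{1} + v_{9} = v_{5}  so sig = ⟨2 | 1⟩
  • {2,4}:  v_{2} + v_{4} = v_{7}  so sig = ⟨2 | 1⟩
  • {2,5}:  v_{2} + v_{5} = v_{9}  so sig = ⟨2 | 1⟩
  • {2,9}:  v_{2} + v_{9} = v_{0}  so sig = ⟨2 | 1⟩
  • {4,8}:  v_{4} + v_{8} = v_{1}  so sig = ⟨2 | 1⟩
  • {5,6}:  v_{5} + v_{6} = v_{1}  so sig = ⟨2 | 1⟩
  • {0,4}:  v_{0} + v_{4} = v_{7} + v_{9}  so sig = ⟨2 | 1 1⟩
  • {1,3}:  v_{1} + v_{3} = v_{0} + v_{7}  so sig = ⟨2 | 1 1⟩
  • {3,8}:  v_{3} + v_{8} = v_{0} + v_{2}  so sig = ⟨2 | 1 1⟩
  • {4,9}:  v_{4} + v_{9} = v_{5} + v_{7}  so sig = ⟨2 | 1 1⟩
  • {3,5}:  v_{3} + v_{5} = v_{0} + v_{7} + v_{9}  so sig = ⟨2 | 1 1 1⟩
  • {3,4}:  v_{3} + v_{4} = v_{0} + 2·v_{7}  so sig = ⟨2 | 1 2⟩
  • {3,6}:  v_{3} + v_{6} = 2·v_{2} + v_{7}  so sig = ⟨2 | 1 2⟩
  • {3,9}:  v_{3} + v_{9} = 2·v_{0} + v_{7}  so sig = ⟨2 | 1 2⟩
  • {0,5}:  v_{0} + v_{5} = 2·v_{9}  so sig = ⟨2 | 2⟩
  • {0,2,7}:  v_{0} + v_{2} + v_{7} = v_{3}  so sig = ⟨3 | 1⟩

so the primitive-relation signature multiset is
{ ⟨2 | 0⟩ ×3,  ⟨2 | 1⟩ ×9,  ⟨2 | 1 1⟩ ×4,  ⟨2 | 1 1 1⟩,  ⟨2 | 1 2⟩ ×3,  ⟨2 | 2⟩,  ⟨3 | 1⟩ }


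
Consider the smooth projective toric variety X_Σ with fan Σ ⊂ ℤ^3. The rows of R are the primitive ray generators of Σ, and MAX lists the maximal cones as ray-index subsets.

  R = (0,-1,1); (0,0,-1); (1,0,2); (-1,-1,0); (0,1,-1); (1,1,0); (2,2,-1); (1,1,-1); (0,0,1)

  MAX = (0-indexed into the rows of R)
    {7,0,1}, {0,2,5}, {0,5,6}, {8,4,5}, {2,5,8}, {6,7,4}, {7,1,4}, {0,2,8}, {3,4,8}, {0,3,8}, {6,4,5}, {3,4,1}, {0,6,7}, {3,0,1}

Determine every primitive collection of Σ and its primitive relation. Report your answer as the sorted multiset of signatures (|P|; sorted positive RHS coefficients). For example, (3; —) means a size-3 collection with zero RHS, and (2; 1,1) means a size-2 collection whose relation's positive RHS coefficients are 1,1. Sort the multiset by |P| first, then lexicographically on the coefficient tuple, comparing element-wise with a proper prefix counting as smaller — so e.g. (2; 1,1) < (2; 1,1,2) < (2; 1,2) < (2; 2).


16 collections generate NE(X_Σ); each relation:

  {0,4}:  v_{0} + v_{4} = 0  ⟹  sig = (2; —)
  {1,8}:  v_{1} + v_{8} = 0  ⟹  sig = (2; —)
  {3,5}:  v_{3} + v_{5} = 0  ⟹  sig = (2; —)
  {1,5}:  v_{1} + v_{5} = v_{7}  ⟹  sig = (2; 1)
  {3,6}:  v_{3} + v_{6} = v_{7}  ⟹  sig = (2; 1)
  {3,7}:  v_{3} + v_{7} = v_{1}  ⟹  sig = (2; 1)
  {5,7}:  v_{5} + v_{7} = v_{6}  ⟹  sig = (2; 1)
  {7,8}:  v_{7} + v_{8} = v_{5}  ⟹  sig = (2; 1)
  {1,2}:  v_{1} + v_{2} = v_{0} + v_{5}  ⟹  sig = (2; 1,1)
  {2,3}:  v_{2} + v_{3} = v_{0} + v_{8}  ⟹  sig = (2; 1,1)
  {2,4}:  v_{2} + v_{4} = v_{5} + v_{8}  ⟹  sig = (2; 1,1)
  {2,7}:  v_{2} + v_{7} = v_{0} + 2·v_{5}  ⟹  sig = (2; 1,2)
  {2,6}:  v_{2} + v_{6} = v_{0} + 3·v_{5}  ⟹  sig = (2; 1,3)
  {1,6}:  v_{1} + v_{6} = 2·v_{7}  ⟹  sig = (2; 2)
  {6,8}:  v_{6} + v_{8} = 2·v_{5}  ⟹  sig = (2; 2)
  {0,5,8}:  v_{0} + v_{5} + v_{8} = v_{2}  ⟹  sig = (3; 1)

Signatures (|P|; sorted positive RHS coefficients), sorted:
    (2; —)
    (2; —)
    (2; —)
    (2; 1)
    (2; 1)
    (2; 1)
    (2; 1)
    (2; 1)
    (2; 1,1)
    (2; 1,1)
    (2; 1,1)
    (2; 1,2)
    (2; 1,3)
    (2; 2)
    (2; 2)
    (3; 1)


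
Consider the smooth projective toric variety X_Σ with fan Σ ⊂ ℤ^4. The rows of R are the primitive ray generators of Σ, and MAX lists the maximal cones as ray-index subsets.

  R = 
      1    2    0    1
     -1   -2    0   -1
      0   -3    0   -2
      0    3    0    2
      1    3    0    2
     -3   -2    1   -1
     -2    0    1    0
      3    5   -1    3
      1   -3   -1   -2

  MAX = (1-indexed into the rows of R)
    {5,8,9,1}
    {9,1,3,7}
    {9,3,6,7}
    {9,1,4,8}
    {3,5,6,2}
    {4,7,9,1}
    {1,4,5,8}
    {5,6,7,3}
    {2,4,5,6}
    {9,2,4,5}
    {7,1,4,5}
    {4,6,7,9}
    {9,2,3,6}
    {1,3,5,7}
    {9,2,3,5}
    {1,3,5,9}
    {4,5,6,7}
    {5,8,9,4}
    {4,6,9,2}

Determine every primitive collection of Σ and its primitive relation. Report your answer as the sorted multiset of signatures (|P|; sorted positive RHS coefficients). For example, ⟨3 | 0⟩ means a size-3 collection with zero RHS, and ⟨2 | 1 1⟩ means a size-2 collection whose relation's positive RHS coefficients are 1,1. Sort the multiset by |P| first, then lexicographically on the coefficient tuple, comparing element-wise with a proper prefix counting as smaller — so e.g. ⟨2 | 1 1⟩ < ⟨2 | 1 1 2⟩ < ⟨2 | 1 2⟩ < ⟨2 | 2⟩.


11 minimal non-faces of Δ(Σ) (on 9 rays):

  • {1,2}:  v_{1} + v_{2} = 0  ⇒ sig = ⟨2 | 0⟩
  • {3,4}:  v_{3} + v_{4} = 0  ⇒ sig = ⟨2 | 0⟩
  • {1,6}:  v_{1} + v_{6} = v_{7}  ⇒ sig = ⟨2 | 1⟩
  • {2,7}:  v_{2} + v_{7} = v_{6}  ⇒ sig = ⟨2 | 1⟩
  • {6,8}:  v_{6} + v_{8} = v_{4}  ⇒ sig = ⟨2 | 1⟩
  • {7,8}:  v_{7} + v_{8} = v_{1} + v_{4}  ⇒ sig = ⟨2 | 1 1⟩
  • {2,8}:  v_{2} + v_{8} = v_{4} + v_{5} + v_{9}  ⇒ sig = ⟨2 | 1 1 1⟩
  • {3,8}:  v_{3} + v_{8} = v_{1} + v_{5} + v_{9}  ⇒ sig = ⟨2 | 1 1 1⟩
  • {5,7,9}:  v_{5} + v_{7} + v_{9} = 0  ⇒ sig = ⟨3 | 0⟩
  • {5,6,9}:  v_{5} + v_{6} + v_{9} = v_{2}  ⇒ sig = ⟨3 | 1⟩
  • {1,4,5,9}:  v_{1} + v_{4} + v_{5} + v_{9} = v_{8}  ⇒ sig = ⟨4 | 1⟩

Hence PRS(X_Σ) =
    |P|=2: 8 collections, coeffs (), (), (1), (1), (1), (1,1), (1,1,1), (1,1,1)
    |P|=3: 2 collections, coeffs (), (1)
    |P|=4: 1 collection, coeffs (1)


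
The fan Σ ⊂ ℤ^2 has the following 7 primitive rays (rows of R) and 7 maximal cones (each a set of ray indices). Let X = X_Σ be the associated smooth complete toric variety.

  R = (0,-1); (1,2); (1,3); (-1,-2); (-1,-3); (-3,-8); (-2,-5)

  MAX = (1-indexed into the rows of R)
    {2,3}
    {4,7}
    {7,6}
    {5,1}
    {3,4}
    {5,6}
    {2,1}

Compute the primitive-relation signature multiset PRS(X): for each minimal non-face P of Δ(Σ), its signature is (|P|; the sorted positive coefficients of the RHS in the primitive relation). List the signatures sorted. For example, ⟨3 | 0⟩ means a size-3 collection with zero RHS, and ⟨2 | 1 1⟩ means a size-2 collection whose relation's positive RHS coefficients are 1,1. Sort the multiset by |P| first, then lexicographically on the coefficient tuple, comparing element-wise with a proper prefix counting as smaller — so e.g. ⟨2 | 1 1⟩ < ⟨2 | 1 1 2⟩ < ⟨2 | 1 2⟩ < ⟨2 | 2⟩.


|primitive collections| = 14. Relations:

  {2,4}:  v_{2} + v_{4} = 0 — sig = ⟨2 | 0⟩
  {3,5}:  v_{3} + v_{5} = 0 — sig = ⟨2 | 0⟩
  {1,3}:  v_{1} + v_{3} = v_{2} — sig = ⟨2 | 1⟩
  {1,4}:  v_{1} + v_{4} = v_{5} — sig = ⟨2 | 1⟩
  {2,5}:  v_{2} + v_{5} = v_{1} — sig = ⟨2 | 1⟩
  {2,7}:  v_{2} + v_{7} = v_{5} — sig = ⟨2 | 1⟩
  {3,6}:  v_{3} + v_{6} = v_{7} — sig = ⟨2 | 1⟩
  {3,7}:  v_{3} + v_{7} = v_{4} — sig = ⟨2 | 1⟩
  {4,5}:  v_{4} + v_{5} = v_{7} — sig = ⟨2 | 1⟩
  {5,7}:  v_{5} + v_{7} = v_{6} — sig = ⟨2 | 1⟩
  {1,7}:  v_{1} + v_{7} = 2·v_{5} — sig = ⟨2 | 2⟩
  {2,6}:  v_{2} + v_{6} = 2·v_{5} — sig = ⟨2 | 2⟩
  {4,6}:  v_{4} + v_{6} = 2·v_{7} — sig = ⟨2 | 2⟩
  {1,6}:  v_{1} + v_{6} = 3·v_{5} — sig = ⟨2 | 3⟩

Sorted signature multiset PRS(X):
    |P|=2: 14 collections, coeffs (), (), (1), (1), (1), (1), (1), (1), (1), (1), (2), (2), (2), (3)


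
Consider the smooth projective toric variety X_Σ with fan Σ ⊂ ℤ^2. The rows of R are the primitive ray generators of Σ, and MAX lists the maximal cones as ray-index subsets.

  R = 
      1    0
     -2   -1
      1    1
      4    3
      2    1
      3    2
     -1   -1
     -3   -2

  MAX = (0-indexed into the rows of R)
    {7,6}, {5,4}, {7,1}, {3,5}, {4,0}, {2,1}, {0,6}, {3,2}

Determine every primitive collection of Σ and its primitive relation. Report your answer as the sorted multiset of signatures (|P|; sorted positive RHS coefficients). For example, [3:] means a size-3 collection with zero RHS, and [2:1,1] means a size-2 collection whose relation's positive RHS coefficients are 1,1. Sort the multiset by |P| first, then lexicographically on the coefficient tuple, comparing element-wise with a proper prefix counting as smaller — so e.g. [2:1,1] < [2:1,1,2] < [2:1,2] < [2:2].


Δ(Σ) — 8 vertices, 20 min non-faces:

  {1,4}:  v_{1} + v_{4} = 0  so sig = [2:]
  {2,6}:  v_{2} + v_{6} = 0  so sig = [2:]
  {5,7}:  v_{5} + v_{7} = 0  so sig = [2:]
  {0,1}:  v_{0} + v_{1} = v_{6}  so sig = [2:1]
  {0,2}:  v_{0} + v_{2} = v_{4}  so sig = [2:1]
  {1,5}:  v_{1} + v_{5} = v_{2}  so sig = [2:1]
  {1,6}:  v_{1} + v_{6} = v_{7}  so sig = [2:1]
  {2,4}:  v_{2} + v_{4} = v_{5}  so sig = [2:1]
  {2,5}:  v_{2} + v_{5} = v_{3}  so sig = [2:1]
  {2,7}:  v_{2} + v_{7} = v_{1}  so sig = [2:1]
  {3,6}:  v_{3} + v_{6} = v_{5}  so sig = [2:1]
  {3,7}:  v_{3} + v_{7} = v_{2}  so sig = [2:1]
  {4,6}:  v_{4} + v_{6} = v_{0}  so sig = [2:1]
  {4,7}:  v_{4} + v_{7} = v_{6}  so sig = [2:1]
  {5,6}:  v_{5} + v_{6} = v_{4}  so sig = [2:1]
  {0,3}:  v_{0} + v_{3} = v_{4} + v_{5}  so sig = [2:1,1]
  {0,5}:  v_{0} + v_{5} = 2·v_{4}  so sig = [2:2]
  {0,7}:  v_{0} + v_{7} = 2·v_{6}  so sig = [2:2]
  {1,3}:  v_{1} + v_{3} = 2·v_{2}  so sig = [2:2]
  {3,4}:  v_{3} + v_{4} = 2·v_{5}  so sig = [2:2]

Sorted signature multiset PRS(X):
{ [2:] ×3,  [2:1] ×12,  [2:1,1],  [2:2] ×4 }


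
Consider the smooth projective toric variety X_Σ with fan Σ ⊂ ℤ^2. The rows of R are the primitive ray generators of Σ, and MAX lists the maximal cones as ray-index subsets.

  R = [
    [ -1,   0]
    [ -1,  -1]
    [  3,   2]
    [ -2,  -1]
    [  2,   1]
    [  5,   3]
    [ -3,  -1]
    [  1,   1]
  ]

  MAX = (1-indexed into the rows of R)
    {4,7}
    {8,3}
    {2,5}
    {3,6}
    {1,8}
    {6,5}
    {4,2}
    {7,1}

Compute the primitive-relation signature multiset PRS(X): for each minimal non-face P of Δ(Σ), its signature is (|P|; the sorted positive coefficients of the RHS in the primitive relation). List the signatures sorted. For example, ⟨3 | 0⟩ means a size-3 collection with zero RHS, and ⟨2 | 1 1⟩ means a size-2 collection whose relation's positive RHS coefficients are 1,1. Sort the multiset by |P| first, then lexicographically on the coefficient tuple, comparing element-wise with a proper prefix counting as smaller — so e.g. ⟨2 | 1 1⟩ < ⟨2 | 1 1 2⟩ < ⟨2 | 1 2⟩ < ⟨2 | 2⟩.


Σ has 20 primitive collections:

  P={2,8}:  v_{2} + v_{8} = 0  ⇒ sig = ⟨2 | 0⟩
  P={4,5}:  v_{4} + v_{5} = 0  ⇒ sig = ⟨2 | 0⟩
  P={1,2}:  v_{1} + v_{2} = v_{4}  ⇒ sig = ⟨2 | 1⟩
  P={1,4}:  v_{1} + v_{4} = v_{7}  ⇒ sig = ⟨2 | 1⟩
  P={1,5}:  v_{1} + v_{5} = v_{8}  ⇒ sig = ⟨2 | 1⟩
  P={2,3}:  v_{2} + v_{3} = v_{5}  ⇒ sig = ⟨2 | 1⟩
  P={3,4}:  v_{3} + v_{4} = v_{8}  ⇒ sig = ⟨2 | 1⟩
  P={3,5}:  v_{3} + v_{5} = v_{6}  ⇒ sig = ⟨2 | 1⟩
  P={4,6}:  v_{4} + v_{6} = v_{3}  ⇒ sig = ⟨2 | 1⟩
  P={4,8}:  v_{4} + v_{8} = v_{1}  ⇒ sig = ⟨2 | 1⟩
  P={5,7}:  v_{5} + v_{7} = v_{1}  ⇒ sig = ⟨2 | 1⟩
  P={5,8}:  v_{5} + v_{8} = v_{3}  ⇒ sig = ⟨2 | 1⟩
  P={1,6}:  v_{1} + v_{6} = v_{3} + v_{8}  ⇒ sig = ⟨2 | 1 1⟩
  P={3,7}:  v_{3} + v_{7} = v_{1} + v_{8}  ⇒ sig = ⟨2 | 1 1⟩
  P={1,3}:  v_{1} + v_{3} = 2·v_{8}  ⇒ sig = ⟨2 | 2⟩
  P={2,6}:  v_{2} + v_{6} = 2·v_{5}  ⇒ sig = ⟨2 | 2⟩
  P={2,7}:  v_{2} + v_{7} = 2·v_{4}  ⇒ sig = ⟨2 | 2⟩
  P={6,7}:  v_{6} + v_{7} = 2·v_{8}  ⇒ sig = ⟨2 | 2⟩
  P={6,8}:  v_{6} + v_{8} = 2·v_{3}  ⇒ sig = ⟨2 | 2⟩
  P={7,8}:  v_{7} + v_{8} = 2·v_{1}  ⇒ sig = ⟨2 | 2⟩

so the primitive-relation signature multiset is
{ ⟨2 | 0⟩ ×2,  ⟨2 | 1⟩ ×10,  ⟨2 | 1 1⟩ ×2,  ⟨2 | 2⟩ ×6 }


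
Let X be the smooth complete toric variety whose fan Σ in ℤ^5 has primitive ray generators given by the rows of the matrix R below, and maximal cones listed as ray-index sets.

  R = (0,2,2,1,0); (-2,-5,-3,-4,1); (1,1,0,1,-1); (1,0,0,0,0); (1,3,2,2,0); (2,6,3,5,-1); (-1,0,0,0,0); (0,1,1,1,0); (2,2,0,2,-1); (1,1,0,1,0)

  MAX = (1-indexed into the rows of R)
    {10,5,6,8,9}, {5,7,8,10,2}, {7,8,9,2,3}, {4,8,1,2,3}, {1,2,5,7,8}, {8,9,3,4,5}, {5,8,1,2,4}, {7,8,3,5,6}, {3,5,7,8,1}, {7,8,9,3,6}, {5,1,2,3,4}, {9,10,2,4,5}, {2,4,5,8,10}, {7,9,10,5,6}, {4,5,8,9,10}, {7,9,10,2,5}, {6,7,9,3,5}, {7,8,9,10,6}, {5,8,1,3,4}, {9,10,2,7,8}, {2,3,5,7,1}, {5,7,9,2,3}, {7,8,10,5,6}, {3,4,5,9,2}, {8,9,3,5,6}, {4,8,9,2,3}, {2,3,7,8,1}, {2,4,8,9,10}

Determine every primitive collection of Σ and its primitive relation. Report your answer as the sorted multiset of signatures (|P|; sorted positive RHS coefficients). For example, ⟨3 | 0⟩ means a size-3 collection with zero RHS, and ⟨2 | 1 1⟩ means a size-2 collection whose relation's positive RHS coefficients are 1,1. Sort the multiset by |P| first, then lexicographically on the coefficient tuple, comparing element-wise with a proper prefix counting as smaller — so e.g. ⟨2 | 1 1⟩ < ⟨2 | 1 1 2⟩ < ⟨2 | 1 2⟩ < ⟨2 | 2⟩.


Σ has 10 primitive collections:

  • {4,7}:  v_{4} + v_{7} = 0  →  sig = ⟨2 | 0⟩
  • {1,10}:  v_{1} + v_{10} = v_{5}  →  sig = ⟨2 | 1⟩
  • {3,10}:  v_{3} + v_{10} = v_{9}  →  sig = ⟨2 | 1⟩
  • {1,9}:  v_{1} + v_{9} = v_{3} + v_{5}  →  sig = ⟨2 | 1 1⟩
  • {2,6}:  v_{2} + v_{6} = v_{7} + v_{10}  →  sig = ⟨2 | 1 1⟩
  • {4,6}:  v_{4} + v_{6} = v_{5} + v_{8} + v_{9}  →  sig = ⟨2 | 1 1 1⟩
  • {1,6}:  v_{1} + v_{6} = v_{3} + 2·v_{5} + v_{7} + v_{8}  →  sig = ⟨2 | 1 1 1 2⟩
  • {2,3,5,8}:  v_{2} + v_{3} + v_{5} + v_{8} = 0  →  sig = ⟨4 | 0⟩
  • {2,5,8,9}:  v_{2} + v_{5} + v_{8} + v_{9} = v_{10}  →  sig = ⟨4 | 1⟩
  • {5,7,8,9}:  v_{5} + v_{7} + v_{8} + v_{9} = v_{6}  →  sig = ⟨4 | 1⟩

Sorted signature multiset PRS(X):
[⟨2 | 0⟩, ⟨2 | 1⟩, ⟨2 | 1⟩, ⟨2 | 1 1⟩, ⟨2 | 1 1⟩, ⟨2 | 1 1 1⟩, ⟨2 | 1 1 1 2⟩, ⟨4 | 0⟩, ⟨4 | 1⟩, ⟨4 | 1⟩]


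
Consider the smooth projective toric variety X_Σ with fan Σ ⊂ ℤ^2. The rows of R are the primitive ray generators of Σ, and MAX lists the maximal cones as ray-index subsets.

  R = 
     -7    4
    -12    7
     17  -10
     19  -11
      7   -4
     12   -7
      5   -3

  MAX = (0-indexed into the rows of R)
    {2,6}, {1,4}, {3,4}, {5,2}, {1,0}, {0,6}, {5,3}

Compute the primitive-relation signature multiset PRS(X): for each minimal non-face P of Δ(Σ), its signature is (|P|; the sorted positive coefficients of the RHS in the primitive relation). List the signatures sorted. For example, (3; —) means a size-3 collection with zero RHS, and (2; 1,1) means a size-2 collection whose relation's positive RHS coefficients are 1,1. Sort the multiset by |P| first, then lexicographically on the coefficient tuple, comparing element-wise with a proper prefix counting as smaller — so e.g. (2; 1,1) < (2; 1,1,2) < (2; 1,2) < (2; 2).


Minimal non-faces — 14 found among 7 rays, 7 max cones:

  {0,4}:  v_{0} + v_{4} = 0 — sig = (2; —)
  {1,5}:  v_{1} + v_{5} = 0 — sig = (2; —)
  {0,3}:  v_{0} + v_{3} = v_{5} — sig = (2; 1)
  {0,5}:  v_{0} + v_{5} = v_{6} — sig = (2; 1)
  {1,2}:  v_{1} + v_{2} = v_{6} — sig = (2; 1)
  {1,3}:  v_{1} + v_{3} = v_{4} — sig = (2; 1)
  {1,6}:  v_{1} + v_{6} = v_{0} — sig = (2; 1)
  {4,5}:  v_{4} + v_{5} = v_{3} — sig = (2; 1)
  {4,6}:  v_{4} + v_{6} = v_{5} — sig = (2; 1)
  {5,6}:  v_{5} + v_{6} = v_{2} — sig = (2; 1)
  {0,2}:  v_{0} + v_{2} = 2·v_{6} — sig = (2; 2)
  {2,4}:  v_{2} + v_{4} = 2·v_{5} — sig = (2; 2)
  {3,6}:  v_{3} + v_{6} = 2·v_{5} — sig = (2; 2)
  {2,3}:  v_{2} + v_{3} = 3·v_{5} — sig = (2; 3)

so the primitive-relation signature multiset is
    |P|=2: 14 collections, coeffs (), (), (1), (1), (1), (1), (1), (1), (1), (1), (2), (2), (2), (3)


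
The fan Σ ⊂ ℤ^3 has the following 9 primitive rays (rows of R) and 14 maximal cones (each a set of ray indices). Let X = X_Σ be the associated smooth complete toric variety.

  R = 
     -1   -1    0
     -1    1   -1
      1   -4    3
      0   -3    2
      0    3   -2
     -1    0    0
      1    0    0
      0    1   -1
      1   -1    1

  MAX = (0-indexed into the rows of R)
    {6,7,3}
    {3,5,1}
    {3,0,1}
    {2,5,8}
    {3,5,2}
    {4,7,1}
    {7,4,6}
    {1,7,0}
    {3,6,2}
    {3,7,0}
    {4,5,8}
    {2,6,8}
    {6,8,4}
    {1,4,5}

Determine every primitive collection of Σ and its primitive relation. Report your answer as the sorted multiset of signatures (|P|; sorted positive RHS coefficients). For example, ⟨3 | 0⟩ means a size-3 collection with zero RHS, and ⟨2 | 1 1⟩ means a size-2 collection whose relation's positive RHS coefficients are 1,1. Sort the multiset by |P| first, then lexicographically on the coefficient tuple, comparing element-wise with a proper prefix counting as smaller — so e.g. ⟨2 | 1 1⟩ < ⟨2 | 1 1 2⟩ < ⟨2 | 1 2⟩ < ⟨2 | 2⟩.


Σ has 16 primitive collections:

  • {1,8}:  v_{1} + v_{8} = 0  ⇒ sig = ⟨2 | 0⟩
  • {3,4}:  v_{3} + v_{4} = 0  ⇒ sig = ⟨2 | 0⟩
  • {5,6}:  v_{5} + v_{6} = 0  ⇒ sig = ⟨2 | 0⟩
  • {1,2}:  v_{1} + v_{2} = v_{3}  ⇒ sig = ⟨2 | 1⟩
  • {1,6}:  v_{1} + v_{6} = v_{7}  ⇒ sig = ⟨2 | 1⟩
  • {2,4}:  v_{2} + v_{4} = v_{8}  ⇒ sig = ⟨2 | 1⟩
  • {3,8}:  v_{3} + v_{8} = v_{2}  ⇒ sig = ⟨2 | 1⟩
  • {5,7}:  v_{5} + v_{7} = v_{1}  ⇒ sig = ⟨2 | 1⟩
  • {7,8}:  v_{7} + v_{8} = v_{6}  ⇒ sig = ⟨2 | 1⟩
  • {0,4}:  v_{0} + v_{4} = v_{1} + v_{7}  ⇒ sig = ⟨2 | 1 1⟩
  • {0,8}:  v_{0} + v_{8} = v_{3} + v_{7}  ⇒ sig = ⟨2 | 1 1⟩
  • {2,7}:  v_{2} + v_{7} = v_{3} + v_{6}  ⇒ sig = ⟨2 | 1 1⟩
  • {0,2}:  v_{0} + v_{2} = 2·v_{3} + v_{7}  ⇒ sig = ⟨2 | 1 2⟩
  • {0,5}:  v_{0} + v_{5} = 2·v_{1} + v_{3}  ⇒ sig = ⟨2 | 1 2⟩
  • {0,6}:  v_{0} + v_{6} = v_{3} + 2·v_{7}  ⇒ sig = ⟨2 | 1 2⟩
  • {1,3,7}:  v_{1} + v_{3} + v_{7} = v_{0}  ⇒ sig = ⟨3 | 1⟩

Sorted signature multiset PRS(X):
{ ⟨2 | 0⟩ ×3,  ⟨2 | 1⟩ ×6,  ⟨2 | 1 1⟩ ×3,  ⟨2 | 1 2⟩ ×3,  ⟨3 | 1⟩ }


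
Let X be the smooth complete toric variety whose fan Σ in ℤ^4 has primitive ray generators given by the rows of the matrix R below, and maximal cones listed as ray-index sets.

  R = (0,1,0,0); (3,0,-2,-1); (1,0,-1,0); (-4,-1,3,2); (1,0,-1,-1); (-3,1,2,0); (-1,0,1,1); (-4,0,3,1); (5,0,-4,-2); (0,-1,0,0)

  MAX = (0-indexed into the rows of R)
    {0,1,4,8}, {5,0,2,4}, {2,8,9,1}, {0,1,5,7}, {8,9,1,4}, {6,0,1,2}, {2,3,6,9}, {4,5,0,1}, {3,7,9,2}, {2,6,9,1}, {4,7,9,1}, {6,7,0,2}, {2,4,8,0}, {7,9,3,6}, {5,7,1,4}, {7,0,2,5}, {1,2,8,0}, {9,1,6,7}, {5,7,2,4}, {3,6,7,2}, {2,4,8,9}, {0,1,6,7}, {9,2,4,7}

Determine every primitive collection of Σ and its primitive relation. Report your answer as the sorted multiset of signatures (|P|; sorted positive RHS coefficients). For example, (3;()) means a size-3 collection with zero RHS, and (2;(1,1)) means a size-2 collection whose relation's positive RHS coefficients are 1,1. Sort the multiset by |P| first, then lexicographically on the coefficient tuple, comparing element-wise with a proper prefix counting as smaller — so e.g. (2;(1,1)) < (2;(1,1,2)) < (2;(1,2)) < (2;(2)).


Σ has 17 primitive collections:

  P={0,9}:  v_{0} + v_{9} = 0  →  sig = (2;())
  P={4,6}:  v_{4} + v_{6} = 0  →  sig = (2;())
  P={7,8}:  v_{7} + v_{8} = v_{4}  →  sig = (2;(1))
  P={1,3}:  v_{1} + v_{3} = v_{6} + v_{9}  →  sig = (2;(1,1))
  P={3,8}:  v_{3} + v_{8} = v_{2} + v_{9}  →  sig = (2;(1,1))
  P={5,6}:  v_{5} + v_{6} = v_{0} + v_{7}  →  sig = (2;(1,1))
  P={5,9}:  v_{5} + v_{9} = v_{4} + v_{7}  →  sig = (2;(1,1))
  P={6,8}:  v_{6} + v_{8} = v_{1} + v_{2}  →  sig = (2;(1,1))
  P={0,3}:  v_{0} + v_{3} = v_{2} + v_{6} + v_{7}  →  sig = (2;(1,1,1))
  P={3,4}:  v_{3} + v_{4} = v_{2} + v_{7} + v_{9}  →  sig = (2;(1,1,1))
  P={3,5}:  v_{3} + v_{5} = v_{2} + 2·v_{7}  →  sig = (2;(1,2))
  P={5,8}:  v_{5} + v_{8} = v_{0} + 2·v_{4}  →  sig = (2;(1,2))
  P={1,2,7}:  v_{1} + v_{2} + v_{7} = 0  →  sig = (3;())
  P={0,4,7}:  v_{0} + v_{4} + v_{7} = v_{5}  →  sig = (3;(1))
  P={1,2,4}:  v_{1} + v_{2} + v_{4} = v_{8}  →  sig = (3;(1))
  P={1,2,5}:  v_{1} + v_{2} + v_{5} = v_{0} + v_{4}  →  sig = (3;(1,1))
  P={2,6,7,9}:  v_{2} + v_{6} + v_{7} + v_{9} = v_{3}  →  sig = (4;(1))

Signatures (|P|; sorted positive RHS coefficients), sorted:
    |P|=2: 12 collections, coeffs (), (), (1), (1,1), (1,1), (1,1), (1,1), (1,1), (1,1,1), (1,1,1), (1,2), (1,2)
    |P|=3: 4 collections, coeffs (), (1), (1), (1,1)
    |P|=4: 1 collection, coeffs (1)
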